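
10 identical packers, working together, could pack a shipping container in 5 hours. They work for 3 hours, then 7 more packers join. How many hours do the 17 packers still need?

One packer does 1/50 of the job per hour.
After 3 hours with 10 packers, 3/5 is done (2/5 left).
With 17 packers the rate is 17/50, so the rest takes 2/5 ÷ 17/50 = 20/17 hours.

20/17 hours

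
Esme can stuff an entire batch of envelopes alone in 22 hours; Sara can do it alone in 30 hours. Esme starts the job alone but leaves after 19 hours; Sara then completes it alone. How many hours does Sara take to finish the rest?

45/11 hours

In 19 hours Esme does 19/22 of the job, leaving 3/22.
Sara works at 1/30 per hour, so finishing takes 3/22 ÷ 1/30 = 45/11 hours.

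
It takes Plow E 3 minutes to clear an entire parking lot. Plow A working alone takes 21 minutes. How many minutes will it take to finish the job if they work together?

21/8 minutes

Combined rate: 1/3 + 1/21 = (7 + 1)/21 = 8/21 per minute.
Time = 1 ÷ (8/21) = 21/8 minutes.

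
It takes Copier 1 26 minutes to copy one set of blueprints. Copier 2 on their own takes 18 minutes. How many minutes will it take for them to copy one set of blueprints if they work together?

With two workers the combined time is the product over the sum: 26·18/(26+18) = 468/44 = 117/11 minutes.

117/11 minutes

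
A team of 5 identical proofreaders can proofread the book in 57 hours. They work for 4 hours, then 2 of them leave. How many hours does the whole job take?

277/3 hours

One proofreader does 1/285 of the job per hour.
After 4 hours with 5 proofreaders, 4/57 is done (53/57 left).
With 3 proofreaders the rate is 3/285 = 1/95, so the rest takes 53/57 ÷ 1/95 = 265/3 hours.
Total = 4 + 265/3 = 277/3 hours.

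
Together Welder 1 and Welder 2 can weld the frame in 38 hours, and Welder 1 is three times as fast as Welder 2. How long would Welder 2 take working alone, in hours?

Let Welder 2's rate be r; then Welder 1's rate is 3r, so together (3 + 1)r = 4r = 1/38.
Thus r = 1/152 per hour.
Welder 2 alone: 152 hours; Welder 1 alone: 152/3 hours.

152 hours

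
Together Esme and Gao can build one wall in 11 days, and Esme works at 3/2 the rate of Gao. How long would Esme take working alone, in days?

Let Gao's rate be r; then Esme's rate is (3/2)r, so together (3/2 + 1)r = (5/2)r = 1/11.
Thus r = 2/55 per day.
Gao alone: 55/2 days; Esme alone: 55/3 days.

55/3 days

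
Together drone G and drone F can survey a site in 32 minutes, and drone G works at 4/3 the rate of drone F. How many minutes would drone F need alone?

Let drone F's rate be r; then drone G's rate is (4/3)r, so together (4/3 + 1)r = (7/3)r = 1/32.
Thus r = 3/224 per minute.
Drone F alone: 224/3 minutes; drone G alone: 56 minutes.

224/3 minutes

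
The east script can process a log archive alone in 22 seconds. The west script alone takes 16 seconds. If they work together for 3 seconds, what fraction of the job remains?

Combined rate: 1/22 + 1/16 = (8 + 11)/176 = 19/176 per second.
In 3 seconds they complete 3·19/176 = 57/176 of the job.
So 119/176 remains.

119/176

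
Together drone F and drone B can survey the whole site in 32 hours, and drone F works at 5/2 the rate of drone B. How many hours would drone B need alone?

Let drone B's rate be r; then drone F's rate is (5/2)r, so together (5/2 + 1)r = (7/2)r = 1/32.
Thus r = 1/112 per hour.
Drone B alone: 112 hours; drone F alone: 224/5 hours.

112 hours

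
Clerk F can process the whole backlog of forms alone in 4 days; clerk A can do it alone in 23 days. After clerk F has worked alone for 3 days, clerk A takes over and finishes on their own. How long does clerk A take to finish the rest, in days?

In 3 days clerk F does 3/4 of the job, leaving 1/4.
Clerk A works at 1/23 per day, so finishing takes 1/4 ÷ 1/23 = 23/4 days.

23/4 days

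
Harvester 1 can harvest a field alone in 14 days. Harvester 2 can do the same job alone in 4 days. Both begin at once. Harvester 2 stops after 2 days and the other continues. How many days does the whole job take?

7 days

In the first 2 days the combined rate is 9/28, so 9/14 of the job is done, leaving 5/14.
After Harvester 2 leaves the rate is 1/14 per day; the remaining 5/14 takes 5 days.
Total = 2 + 5 = 7 days.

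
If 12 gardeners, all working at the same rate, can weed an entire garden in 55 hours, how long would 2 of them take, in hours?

Total work is 12·55 = 660 gardener-hours.
With 2 gardeners: 660/2 = 330 hours.

330 hours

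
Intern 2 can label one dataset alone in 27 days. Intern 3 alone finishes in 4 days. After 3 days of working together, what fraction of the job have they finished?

31/36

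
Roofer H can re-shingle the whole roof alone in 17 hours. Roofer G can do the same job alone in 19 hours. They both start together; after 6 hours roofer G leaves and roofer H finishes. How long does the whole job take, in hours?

In the first 6 hours the combined rate is 36/323, so 216/323 of the job is done, leaving 107/323.
After roofer G leaves the rate is 1/17 per hour; the remaining 107/323 takes 107/19 hours.
Total = 6 + 107/19 = 221/19 hours.

221/19 hours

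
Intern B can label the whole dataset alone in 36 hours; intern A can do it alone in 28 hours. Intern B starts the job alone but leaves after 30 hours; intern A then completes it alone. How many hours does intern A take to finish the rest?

14/3 hours

In 30 hours intern B does 30/36 = 5/6 of the job, leaving 1/6.
Intern A works at 1/28 per hour, so finishing takes 1/6 ÷ 1/28 = 14/3 hours.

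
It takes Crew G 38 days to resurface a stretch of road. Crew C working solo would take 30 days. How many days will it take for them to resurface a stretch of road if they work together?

285/17 days

Combined rate: 1/38 + 1/30 = (15 + 19)/570 = 34/570 = 17/285 per day.
Time = 1 ÷ (17/285) = 285/17 days.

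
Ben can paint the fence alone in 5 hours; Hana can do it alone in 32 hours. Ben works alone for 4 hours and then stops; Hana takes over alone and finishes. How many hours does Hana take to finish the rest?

32/5 hours

In 4 hours Ben does 4/5 of the job, leaving 1/5.
Hana works at 1/32 per hour, so finishing takes 1/5 ÷ 1/32 = 32/5 hours.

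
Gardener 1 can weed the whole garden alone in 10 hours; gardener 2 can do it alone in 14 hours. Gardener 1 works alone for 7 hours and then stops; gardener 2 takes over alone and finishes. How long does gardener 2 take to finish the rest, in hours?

In 7 hours gardener 1 does 7/10 of the job, leaving 3/10.
Gardener 2 works at 1/14 per hour, so finishing takes 3/10 ÷ 1/14 = 21/5 hours.

21/5 hours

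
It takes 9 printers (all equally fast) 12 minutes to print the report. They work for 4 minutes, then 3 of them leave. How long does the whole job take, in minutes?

One printer does 1/108 of the job per minute.
After 4 minutes with 9 printers, 1/3 is done (2/3 left).
With 6 printers the rate is 6/108 = 1/18, so the rest takes 2/3 ÷ 1/18 = 12 minutes.
Total = 4 + 12 = 16 minutes.

16 minutes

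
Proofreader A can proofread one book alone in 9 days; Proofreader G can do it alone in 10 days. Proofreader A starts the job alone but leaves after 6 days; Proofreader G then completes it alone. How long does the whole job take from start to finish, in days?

28/3 days

In 6 days Proofreader A does 6/9 = 2/3 of the job, leaving 1/3.
Proofreader G works at 1/10 per day, so finishing takes 1/3 ÷ 1/10 = 10/3 days.
Total time = 6 + 10/3 = 28/3 days.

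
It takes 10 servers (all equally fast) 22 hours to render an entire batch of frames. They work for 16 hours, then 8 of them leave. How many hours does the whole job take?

One server does 1/220 of the job per hour.
After 16 hours with 10 servers, 8/11 is done (3/11 left).
With 2 servers the rate is 2/220 = 1/110, so the rest takes 3/11 ÷ 1/110 = 30 hours.
Total = 16 + 30 = 46 hours.

46 hours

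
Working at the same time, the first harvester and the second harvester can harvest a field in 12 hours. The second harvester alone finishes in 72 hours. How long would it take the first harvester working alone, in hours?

72/5 hours

Combined rate is 1/12 per hour.
Known contribution: 1/72 per hour.
So the first harvester's rate is 1/12 − 1/72 = 5/72, meaning 72/5 hours alone.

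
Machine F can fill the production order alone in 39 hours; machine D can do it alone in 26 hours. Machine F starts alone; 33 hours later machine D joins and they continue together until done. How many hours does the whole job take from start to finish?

177/5 hours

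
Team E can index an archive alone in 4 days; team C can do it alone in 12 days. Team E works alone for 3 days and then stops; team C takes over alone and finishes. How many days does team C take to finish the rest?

In 3 days team E does 3/4 of the job, leaving 1/4.
Team C works at 1/12 per day, so finishing takes 1/4 ÷ 1/12 = 3 days.

3 days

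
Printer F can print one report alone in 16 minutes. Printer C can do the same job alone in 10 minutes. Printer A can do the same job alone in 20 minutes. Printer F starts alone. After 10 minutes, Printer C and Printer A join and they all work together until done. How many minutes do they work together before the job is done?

30/17 minutes

In the first 10 minutes Printer F alone does 10/16 = 5/8 of the job, leaving 3/8.
Once everyone is working, combined rate: 1/16 + 1/10 + 1/20 = (5 + 8 + 4)/80 = 17/80 per minute.
Remaining 3/8 at 17/80 per minute takes 30/17 minutes.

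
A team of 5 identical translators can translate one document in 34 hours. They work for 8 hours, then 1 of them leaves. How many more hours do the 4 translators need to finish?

One translator does 1/170 of the job per hour.
After 8 hours with 5 translators, 4/17 is done (13/17 left).
With 4 translators the rate is 4/170 = 2/85, so the rest takes 13/17 ÷ 2/85 = 65/2 hours.

65/2 hours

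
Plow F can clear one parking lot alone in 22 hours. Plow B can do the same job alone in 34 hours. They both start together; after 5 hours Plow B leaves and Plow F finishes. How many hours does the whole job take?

319/17 hours

In the first 5 hours the combined rate is 14/187, so 70/187 of the job is done, leaving 117/187.
After Plow B leaves the rate is 1/22 per hour; the remaining 117/187 takes 234/17 hours.
Total = 5 + 234/17 = 319/17 hours.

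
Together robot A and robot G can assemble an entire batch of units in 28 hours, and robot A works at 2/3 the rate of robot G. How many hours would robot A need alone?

70 hours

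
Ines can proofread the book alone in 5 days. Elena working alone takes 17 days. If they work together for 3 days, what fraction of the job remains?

Combined rate: 1/5 + 1/17 = (17 + 5)/85 = 22/85 per day.
In 3 days they complete 3·22/85 = 66/85 of the job.
So 19/85 remains.

19/85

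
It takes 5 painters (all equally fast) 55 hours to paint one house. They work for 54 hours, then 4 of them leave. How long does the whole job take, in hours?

59 hours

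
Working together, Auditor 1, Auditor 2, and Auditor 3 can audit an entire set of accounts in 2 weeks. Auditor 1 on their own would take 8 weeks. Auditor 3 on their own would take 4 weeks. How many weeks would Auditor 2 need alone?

Combined rate is 1/2 per week.
Known contribution: 1/8 + 1/4 = (1 + 2)/8 = 3/8 per week.
So Auditor 2's rate is 1/2 − 3/8 = 1/8, meaning 8 weeks alone.

8 weeks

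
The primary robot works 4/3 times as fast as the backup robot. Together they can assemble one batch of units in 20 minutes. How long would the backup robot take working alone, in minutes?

Let the backup robot's rate be r; then the primary robot's rate is (4/3)r, so together (4/3 + 1)r = (7/3)r = 1/20.
Thus r = 3/140 per minute.
The backup robot alone: 140/3 minutes; the primary robot alone: 35 minutes.

140/3 minutes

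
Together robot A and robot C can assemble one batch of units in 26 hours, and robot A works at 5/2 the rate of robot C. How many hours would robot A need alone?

182/5 hours

Let robot C's rate be r; then robot A's rate is (5/2)r, so together (5/2 + 1)r = (7/2)r = 1/26.
Thus r = 1/91 per hour.
Robot C alone: 91 hours; robot A alone: 182/5 hours.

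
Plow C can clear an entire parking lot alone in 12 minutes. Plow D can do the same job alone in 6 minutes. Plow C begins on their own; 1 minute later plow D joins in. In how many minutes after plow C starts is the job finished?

14/3 minutes

In the first 1 minute plow C alone does 1/12 of the job, leaving 11/12.
Once everyone is working, combined rate: 1/12 + 1/6 = (1 + 2)/12 = 3/12 = 1/4 per minute.
Remaining 11/12 at 1/4 per minute takes 11/3 minutes.
Total from the start = 1 + 11/3 = 14/3 minutes.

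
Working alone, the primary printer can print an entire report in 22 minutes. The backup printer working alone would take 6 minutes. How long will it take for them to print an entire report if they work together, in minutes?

33/7 minutes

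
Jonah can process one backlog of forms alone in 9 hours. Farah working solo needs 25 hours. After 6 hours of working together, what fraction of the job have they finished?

Combined rate: 1/9 + 1/25 = (25 + 9)/225 = 34/225 per hour.
In 6 hours they complete 6·34/225 = 68/75 of the job.

68/75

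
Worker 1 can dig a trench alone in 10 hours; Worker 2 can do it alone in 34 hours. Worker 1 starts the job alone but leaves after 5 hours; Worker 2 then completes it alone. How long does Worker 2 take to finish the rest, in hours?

17 hours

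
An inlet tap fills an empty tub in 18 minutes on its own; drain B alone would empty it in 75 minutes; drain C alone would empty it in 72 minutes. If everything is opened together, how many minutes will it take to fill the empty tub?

Net rate = 1/18 − 1/75 − 1/72 = (100 − 24 − 25)/1800 = 51/1800 = 17/600 per minute.
Filling time = 1 ÷ (17/600) = 600/17 minutes.

600/17 minutes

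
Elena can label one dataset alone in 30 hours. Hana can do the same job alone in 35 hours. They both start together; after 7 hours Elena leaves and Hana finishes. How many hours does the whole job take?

In the first 7 hours the combined rate is 13/210, so 13/30 of the job is done, leaving 17/30.
After Elena leaves the rate is 1/35 per hour; the remaining 17/30 takes 119/6 hours.
Total = 7 + 119/6 = 161/6 hours.

161/6 hours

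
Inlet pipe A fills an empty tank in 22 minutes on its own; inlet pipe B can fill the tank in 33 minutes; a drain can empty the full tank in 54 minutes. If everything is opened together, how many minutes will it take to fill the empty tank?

297/17 minutes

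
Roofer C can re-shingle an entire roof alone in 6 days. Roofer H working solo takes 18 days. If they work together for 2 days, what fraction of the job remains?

5/9

Combined rate: 1/6 + 1/18 = (3 + 1)/18 = 4/18 = 2/9 per day.
In 2 days they complete 2·2/9 = 4/9 of the job.
So 5/9 remains.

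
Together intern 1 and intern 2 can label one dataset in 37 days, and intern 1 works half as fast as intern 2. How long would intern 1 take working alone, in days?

Let intern 2's rate be r; then intern 1's rate is (1/2)r, so together (1/2 + 1)r = (3/2)r = 1/37.
Thus r = 2/111 per day.
Intern 2 alone: 111/2 days; intern 1 alone: 111 days.

111 days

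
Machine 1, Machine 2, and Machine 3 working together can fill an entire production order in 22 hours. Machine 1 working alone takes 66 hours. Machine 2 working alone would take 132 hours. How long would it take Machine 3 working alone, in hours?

44 hours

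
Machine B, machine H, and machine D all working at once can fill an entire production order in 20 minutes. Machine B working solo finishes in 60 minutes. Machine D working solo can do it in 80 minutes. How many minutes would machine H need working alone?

Combined rate is 1/20 per minute.
Known contribution: 1/60 + 1/80 = (4 + 3)/240 = 7/240 per minute.
So machine H's rate is 1/20 − 7/240 = 1/48, meaning 48 minutes alone.

48 minutes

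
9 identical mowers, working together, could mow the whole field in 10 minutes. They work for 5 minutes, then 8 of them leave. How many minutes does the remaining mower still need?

One mower does 1/90 of the job per minute.
After 5 minutes with 9 mowers, 1/2 is done (1/2 left).
With 1 mower the rate is 1/90, so the rest takes 1/2 ÷ 1/90 = 45 minutes.

45 minutes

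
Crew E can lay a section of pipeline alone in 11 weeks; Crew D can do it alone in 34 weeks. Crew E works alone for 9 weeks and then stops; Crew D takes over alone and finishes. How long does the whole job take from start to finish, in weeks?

167/11 weeks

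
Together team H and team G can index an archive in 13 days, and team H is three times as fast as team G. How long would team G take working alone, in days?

52 days

Let team G's rate be r; then team H's rate is 3r, so together (3 + 1)r = 4r = 1/13.
Thus r = 1/52 per day.
Team G alone: 52 days; team H alone: 52/3 days.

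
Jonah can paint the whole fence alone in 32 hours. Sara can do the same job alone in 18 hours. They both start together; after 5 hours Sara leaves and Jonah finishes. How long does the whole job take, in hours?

208/9 hours

In the first 5 hours the combined rate is 25/288, so 125/288 of the job is done, leaving 163/288.
After Sara leaves the rate is 1/32 per hour; the remaining 163/288 takes 163/9 hours.
Total = 5 + 163/9 = 208/9 hours.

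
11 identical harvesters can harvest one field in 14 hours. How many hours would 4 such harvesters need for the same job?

77/2 hours

Total work is 11·14 = 154 harvester-hours.
With 4 harvesters: 154/4 = 77/2 hours.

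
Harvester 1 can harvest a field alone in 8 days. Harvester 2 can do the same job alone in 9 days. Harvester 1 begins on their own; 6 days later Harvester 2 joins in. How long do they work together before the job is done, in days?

18/17 days

In the first 6 days Harvester 1 alone does 6/8 = 3/4 of the job, leaving 1/4.
Once everyone is working, combined rate: 1/8 + 1/9 = (9 + 8)/72 = 17/72 per day.
Remaining 1/4 at 17/72 per day takes 18/17 days.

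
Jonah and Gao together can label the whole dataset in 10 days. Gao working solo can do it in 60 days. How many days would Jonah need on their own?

Combined rate is 1/10 per day.
Known contribution: 1/60 per day.
So Jonah's rate is 1/10 − 1/60 = 1/12, meaning 12 days alone.

12 days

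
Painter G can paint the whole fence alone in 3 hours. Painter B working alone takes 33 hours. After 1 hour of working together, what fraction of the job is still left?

7/11

Combined rate: 1/3 + 1/33 = (11 + 1)/33 = 12/33 = 4/11 per hour.
In 1 hour they complete 1·4/11 = 4/11 of the job.
So 7/11 remains.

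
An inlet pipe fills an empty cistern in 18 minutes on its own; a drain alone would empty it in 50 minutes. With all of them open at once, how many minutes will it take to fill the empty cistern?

225/8 minutes

Net rate = 1/18 − 1/50 = (25 − 9)/450 = 16/450 = 8/225 per minute.
Filling time = 1 ÷ (8/225) = 225/8 minutes.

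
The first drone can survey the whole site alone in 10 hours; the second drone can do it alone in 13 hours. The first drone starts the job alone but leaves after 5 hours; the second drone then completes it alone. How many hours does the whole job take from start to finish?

In 5 hours the first drone does 5/10 = 1/2 of the job, leaving 1/2.
The second drone works at 1/13 per hour, so finishing takes 1/2 ÷ 1/13 = 13/2 hours.
Total time = 5 + 13/2 = 23/2 hours.

23/2 hours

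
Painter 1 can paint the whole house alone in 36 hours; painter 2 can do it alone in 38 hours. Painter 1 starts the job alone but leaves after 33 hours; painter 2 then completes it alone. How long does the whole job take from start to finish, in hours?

In 33 hours painter 1 does 33/36 = 11/12 of the job, leaving 1/12.
Painter 2 works at 1/38 per hour, so finishing takes 1/12 ÷ 1/38 = 19/6 hours.
Total time = 33 + 19/6 = 217/6 hours.

217/6 hours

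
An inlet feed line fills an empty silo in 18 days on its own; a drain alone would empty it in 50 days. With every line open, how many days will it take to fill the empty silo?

225/8 days

Net rate = 1/18 − 1/50 = (25 − 9)/450 = 16/450 = 8/225 per day.
Filling time = 1 ÷ (8/225) = 225/8 days.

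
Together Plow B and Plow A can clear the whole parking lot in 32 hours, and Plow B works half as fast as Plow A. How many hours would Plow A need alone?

48 hours

Let Plow A's rate be r; then Plow B's rate is (1/2)r, so together (1/2 + 1)r = (3/2)r = 1/32.
Thus r = 1/48 per hour.
Plow A alone: 48 hours; Plow B alone: 96 hours.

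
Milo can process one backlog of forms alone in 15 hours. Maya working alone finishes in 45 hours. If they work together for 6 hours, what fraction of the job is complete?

Combined rate: 1/15 + 1/45 = (3 + 1)/45 = 4/45 per hour.
In 6 hours they complete 6·4/45 = 8/15 of the job.

8/15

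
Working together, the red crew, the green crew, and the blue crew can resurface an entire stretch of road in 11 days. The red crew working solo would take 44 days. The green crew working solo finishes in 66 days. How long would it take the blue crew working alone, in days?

132/7 days

Combined rate is 1/11 per day.
Known contribution: 1/44 + 1/66 = (3 + 2)/132 = 5/132 per day.
So the blue crew's rate is 1/11 − 5/132 = 7/132, meaning 132/7 days alone.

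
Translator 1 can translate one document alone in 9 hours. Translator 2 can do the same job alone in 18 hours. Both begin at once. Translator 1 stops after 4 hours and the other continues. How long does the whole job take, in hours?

10 hours

In the first 4 hours the combined rate is 1/6, so 2/3 of the job is done, leaving 1/3.
After translator 1 leaves the rate is 1/18 per hour; the remaining 1/3 takes 6 hours.
Total = 4 + 6 = 10 hours.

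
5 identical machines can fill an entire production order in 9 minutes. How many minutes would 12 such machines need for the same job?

15/4 minutes

Total work is 5·9 = 45 machine-minutes.
With 12 machines: 45/12 = 15/4 minutes.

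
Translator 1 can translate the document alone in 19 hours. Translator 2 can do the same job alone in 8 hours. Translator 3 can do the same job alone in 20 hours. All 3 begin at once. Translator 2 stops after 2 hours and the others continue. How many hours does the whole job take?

95/13 hours

In the first 2 hours the combined rate is 173/760, so 173/380 of the job is done, leaving 207/380.
After translator 2 leaves the rate is 39/380 per hour; the remaining 207/380 takes 69/13 hours.
Total = 2 + 69/13 = 95/13 hours.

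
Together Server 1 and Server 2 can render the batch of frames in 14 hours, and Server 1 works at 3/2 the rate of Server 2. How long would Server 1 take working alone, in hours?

70/3 hours

Let Server 2's rate be r; then Server 1's rate is (3/2)r, so together (3/2 + 1)r = (5/2)r = 1/14.
Thus r = 1/35 per hour.
Server 2 alone: 35 hours; Server 1 alone: 70/3 hours.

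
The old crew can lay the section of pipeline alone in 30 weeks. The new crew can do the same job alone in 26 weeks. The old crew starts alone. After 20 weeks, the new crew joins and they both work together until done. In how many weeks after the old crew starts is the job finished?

345/14 weeks

In the first 20 weeks the old crew alone does 20/30 = 2/3 of the job, leaving 1/3.
Once everyone is working, combined rate: 1/30 + 1/26 = (13 + 15)/390 = 28/390 = 14/195 per week.
Remaining 1/3 at 14/195 per week takes 65/14 weeks.
Total from the start = 20 + 65/14 = 345/14 weeks.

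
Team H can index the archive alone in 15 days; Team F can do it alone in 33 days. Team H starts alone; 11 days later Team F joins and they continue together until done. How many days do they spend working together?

11/4 days

In 11 days Team H does 11/15 of the job, leaving 4/15.
Team H and Team F together work at 16/165 per day, so finishing takes 4/15 ÷ 16/165 = 11/4 days.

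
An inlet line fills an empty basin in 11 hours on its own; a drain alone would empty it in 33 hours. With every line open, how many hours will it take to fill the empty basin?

33/2 hours

Net rate = 1/11 − 1/33 = (3 − 1)/33 = 2/33 per hour.
Filling time = 1 ÷ (2/33) = 33/2 hours.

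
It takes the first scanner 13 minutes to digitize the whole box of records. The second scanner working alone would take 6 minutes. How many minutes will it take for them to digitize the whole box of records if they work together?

Combined rate: 1/13 + 1/6 = (6 + 13)/78 = 19/78 per minute.
Time = 1 ÷ (19/78) = 78/19 minutes.

78/19 minutes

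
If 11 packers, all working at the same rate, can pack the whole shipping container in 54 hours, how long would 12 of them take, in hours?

99/2 hours

Total work is 11·54 = 594 packer-hours.
With 12 packers: 594/12 = 99/2 hours.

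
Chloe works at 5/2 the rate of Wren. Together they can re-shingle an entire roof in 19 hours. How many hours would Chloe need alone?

133/5 hours

Let Wren's rate be r; then Chloe's rate is (5/2)r, so together (5/2 + 1)r = (7/2)r = 1/19.
Thus r = 2/133 per hour.
Wren alone: 133/2 hours; Chloe alone: 133/5 hours.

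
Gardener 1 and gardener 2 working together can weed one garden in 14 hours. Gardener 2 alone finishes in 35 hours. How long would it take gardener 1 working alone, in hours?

Combined rate is 1/14 per hour.
Known contribution: 1/35 per hour.
So gardener 1's rate is 1/14 − 1/35 = 3/70, meaning 70/3 hours alone.

70/3 hours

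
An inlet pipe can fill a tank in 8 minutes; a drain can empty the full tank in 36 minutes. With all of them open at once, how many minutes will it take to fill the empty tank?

Net rate = 1/8 − 1/36 = (9 − 2)/72 = 7/72 per minute.
Filling time = 1 ÷ (7/72) = 72/7 minutes.

72/7 minutes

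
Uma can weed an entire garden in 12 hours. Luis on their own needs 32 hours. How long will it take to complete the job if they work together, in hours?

With two workers the combined time is the product over the sum: 12·32/(12+32) = 384/44 = 96/11 hours.

96/11 hours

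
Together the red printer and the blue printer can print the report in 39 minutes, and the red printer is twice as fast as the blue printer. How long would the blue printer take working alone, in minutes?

117 minutes

Let the blue printer's rate be r; then the red printer's rate is 2r, so together (2 + 1)r = 3r = 1/39.
Thus r = 1/117 per minute.
The blue printer alone: 117 minutes; the red printer alone: 117/2 minutes.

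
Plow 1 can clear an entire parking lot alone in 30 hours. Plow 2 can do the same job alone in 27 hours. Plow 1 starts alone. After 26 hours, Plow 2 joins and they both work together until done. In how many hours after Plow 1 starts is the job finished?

In the first 26 hours Plow 1 alone does 26/30 = 13/15 of the job, leaving 2/15.
Once everyone is working, combined rate: 1/30 + 1/27 = (9 + 10)/270 = 19/270 per hour.
Remaining 2/15 at 19/270 per hour takes 36/19 hours.
Total from the start = 26 + 36/19 = 530/19 hours.

530/19 hours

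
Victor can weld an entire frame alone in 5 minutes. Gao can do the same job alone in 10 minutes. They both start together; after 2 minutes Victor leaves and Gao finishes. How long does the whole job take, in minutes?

In the first 2 minutes the combined rate is 3/10, so 3/5 of the job is done, leaving 2/5.
After Victor leaves the rate is 1/10 per minute; the remaining 2/5 takes 4 minutes.
Total = 2 + 4 = 6 minutes.

6 minutes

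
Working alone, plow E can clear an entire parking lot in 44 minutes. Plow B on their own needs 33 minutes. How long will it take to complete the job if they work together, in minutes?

132/7 minutes

With two workers the combined time is the product over the sum: 44·33/(44+33) = 1452/77 = 132/7 minutes.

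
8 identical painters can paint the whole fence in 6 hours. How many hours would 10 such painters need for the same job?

Total work is 8·6 = 48 painter-hours.
With 10 painters: 48/10 = 24/5 hours.

24/5 hours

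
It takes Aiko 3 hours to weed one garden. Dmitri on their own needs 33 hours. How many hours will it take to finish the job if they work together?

With two workers the combined time is the product over the sum: 3·33/(3+33) = 99/36 = 11/4 hours.

11/4 hours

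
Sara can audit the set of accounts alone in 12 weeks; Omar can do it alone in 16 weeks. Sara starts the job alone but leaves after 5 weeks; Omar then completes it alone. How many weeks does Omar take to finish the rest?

In 5 weeks Sara does 5/12 of the job, leaving 7/12.
Omar works at 1/16 per week, so finishing takes 7/12 ÷ 1/16 = 28/3 weeks.

28/3 weeks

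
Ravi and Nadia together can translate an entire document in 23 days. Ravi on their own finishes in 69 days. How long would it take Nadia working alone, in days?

Combined rate is 1/23 per day.
Known contribution: 1/69 per day.
So Nadia's rate is 1/23 − 1/69 = 2/69, meaning 69/2 days alone.

69/2 days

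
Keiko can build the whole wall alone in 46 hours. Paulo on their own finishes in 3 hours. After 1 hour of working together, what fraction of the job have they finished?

Combined rate: 1/46 + 1/3 = (3 + 46)/138 = 49/138 per hour.
In 1 hour they complete 1·49/138 = 49/138 of the job.

49/138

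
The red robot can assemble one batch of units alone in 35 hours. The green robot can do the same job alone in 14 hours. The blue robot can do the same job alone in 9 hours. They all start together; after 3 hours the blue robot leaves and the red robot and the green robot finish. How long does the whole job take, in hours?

In the first 3 hours the combined rate is 19/90, so 19/30 of the job is done, leaving 11/30.
After the blue robot leaves the rate is 1/10 per hour; the remaining 11/30 takes 11/3 hours.
Total = 3 + 11/3 = 20/3 hours.

20/3 hours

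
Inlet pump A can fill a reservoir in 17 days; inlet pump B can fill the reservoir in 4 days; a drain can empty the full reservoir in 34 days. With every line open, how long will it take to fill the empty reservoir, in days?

68/19 days

Net rate = 1/17 + 1/4 − 1/34 = (4 + 17 − 2)/68 = 19/68 per day.
Filling time = 1 ÷ (19/68) = 68/19 days.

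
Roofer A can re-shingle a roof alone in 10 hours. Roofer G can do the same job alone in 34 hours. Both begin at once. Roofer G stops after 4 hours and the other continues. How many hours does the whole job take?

In the first 4 hours the combined rate is 11/85, so 44/85 of the job is done, leaving 41/85.
After roofer G leaves the rate is 1/10 per hour; the remaining 41/85 takes 82/17 hours.
Total = 4 + 82/17 = 150/17 hours.

150/17 hours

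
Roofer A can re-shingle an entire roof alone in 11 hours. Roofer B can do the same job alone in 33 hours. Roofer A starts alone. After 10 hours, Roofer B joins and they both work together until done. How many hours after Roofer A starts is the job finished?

In the first 10 hours Roofer A alone does 10/11 of the job, leaving 1/11.
Once everyone is working, combined rate: 1/11 + 1/33 = (3 + 1)/33 = 4/33 per hour.
Remaining 1/11 at 4/33 per hour takes 3/4 hours.
Total from the start = 10 + 3/4 = 43/4 hours.

43/4 hours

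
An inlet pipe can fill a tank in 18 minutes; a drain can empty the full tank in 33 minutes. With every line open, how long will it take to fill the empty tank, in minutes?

198/5 minutes

Net rate = 1/18 − 1/33 = (11 − 6)/198 = 5/198 per minute.
Filling time = 1 ÷ (5/198) = 198/5 minutes.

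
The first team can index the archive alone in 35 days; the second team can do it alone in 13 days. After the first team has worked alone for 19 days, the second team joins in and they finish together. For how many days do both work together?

13/3 days

In 19 days the first team does 19/35 of the job, leaving 16/35.
The first team and the second team together work at 48/455 per day, so finishing takes 16/35 ÷ 48/455 = 13/3 days.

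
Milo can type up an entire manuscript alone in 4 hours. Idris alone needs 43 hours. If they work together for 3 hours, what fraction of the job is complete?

Combined rate: 1/4 + 1/43 = (43 + 4)/172 = 47/172 per hour.
In 3 hours they complete 3·47/172 = 141/172 of the job.

141/172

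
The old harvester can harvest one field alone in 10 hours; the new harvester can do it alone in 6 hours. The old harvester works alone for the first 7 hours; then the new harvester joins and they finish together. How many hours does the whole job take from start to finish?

65/8 hours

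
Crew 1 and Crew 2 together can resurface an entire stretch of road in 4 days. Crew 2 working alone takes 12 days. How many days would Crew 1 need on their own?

6 days

Combined rate is 1/4 per day.
Known contribution: 1/12 per day.
So Crew 1's rate is 1/4 − 1/12 = 1/6, meaning 6 days alone.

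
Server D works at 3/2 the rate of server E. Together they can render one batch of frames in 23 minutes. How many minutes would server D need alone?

Let server E's rate be r; then server D's rate is (3/2)r, so together (3/2 + 1)r = (5/2)r = 1/23.
Thus r = 2/115 per minute.
Server E alone: 115/2 minutes; server D alone: 115/3 minutes.

115/3 minutes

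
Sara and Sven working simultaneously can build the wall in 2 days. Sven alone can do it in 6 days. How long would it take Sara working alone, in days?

3 days

Combined rate is 1/2 per day.
Known contribution: 1/6 per day.
So Sara's rate is 1/2 − 1/6 = 1/3, meaning 3 days alone.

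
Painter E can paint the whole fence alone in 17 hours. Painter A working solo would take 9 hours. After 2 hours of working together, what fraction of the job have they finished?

52/153

Combined rate: 1/17 + 1/9 = (9 + 17)/153 = 26/153 per hour.
In 2 hours they complete 2·26/153 = 52/153 of the job.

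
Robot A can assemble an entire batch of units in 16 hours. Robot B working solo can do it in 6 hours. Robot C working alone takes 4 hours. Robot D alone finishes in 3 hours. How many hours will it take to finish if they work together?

Combined rate: 1/16 + 1/6 + 1/4 + 1/3 = (3 + 8 + 12 + 16)/48 = 39/48 = 13/16 per hour.
Time = 1 ÷ (13/16) = 16/13 hours.

16/13 hours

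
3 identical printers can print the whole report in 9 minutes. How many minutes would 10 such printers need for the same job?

Total work is 3·9 = 27 printer-minutes.
With 10 printers: 27/10 minutes.

27/10 minutes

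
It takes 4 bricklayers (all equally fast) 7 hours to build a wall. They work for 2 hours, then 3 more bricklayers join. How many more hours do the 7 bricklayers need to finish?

20/7 hours

One bricklayer does 1/28 of the job per hour.
After 2 hours with 4 bricklayers, 2/7 is done (5/7 left).
With 7 bricklayers the rate is 7/28 = 1/4, so the rest takes 5/7 ÷ 1/4 = 20/7 hours.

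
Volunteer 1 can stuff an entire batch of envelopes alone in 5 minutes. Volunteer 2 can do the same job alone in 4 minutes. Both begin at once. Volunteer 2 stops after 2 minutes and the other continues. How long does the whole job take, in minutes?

In the first 2 minutes the combined rate is 9/20, so 9/10 of the job is done, leaving 1/10.
After Volunteer 2 leaves the rate is 1/5 per minute; the remaining 1/10 takes 1/2 minutes.
Total = 2 + 1/2 = 5/2 minutes.

5/2 minutes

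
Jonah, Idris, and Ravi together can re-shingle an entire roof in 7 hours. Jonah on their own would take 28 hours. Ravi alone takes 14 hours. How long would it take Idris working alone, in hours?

28 hours

Combined rate is 1/7 per hour.
Known contribution: 1/28 + 1/14 = (1 + 2)/28 = 3/28 per hour.
So Idris's rate is 1/7 − 3/28 = 1/28, meaning 28 hours alone.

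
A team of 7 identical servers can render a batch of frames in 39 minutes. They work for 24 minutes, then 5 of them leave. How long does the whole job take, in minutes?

One server does 1/273 of the job per minute.
After 24 minutes with 7 servers, 8/13 is done (5/13 left).
With 2 servers the rate is 2/273, so the rest takes 5/13 ÷ 2/273 = 105/2 minutes.
Total = 24 + 105/2 = 153/2 minutes.

153/2 minutes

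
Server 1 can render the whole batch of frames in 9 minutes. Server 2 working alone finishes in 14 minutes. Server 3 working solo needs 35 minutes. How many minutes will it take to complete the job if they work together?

90/19 minutes

Combined rate: 1/9 + 1/14 + 1/35 = (70 + 45 + 18)/630 = 133/630 = 19/90 per minute.
Time = 1 ÷ (19/90) = 90/19 minutes.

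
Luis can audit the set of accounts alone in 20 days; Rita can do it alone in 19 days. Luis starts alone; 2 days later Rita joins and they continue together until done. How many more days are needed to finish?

114/13 days

In 2 days Luis does 2/20 = 1/10 of the job, leaving 9/10.
Luis and Rita together work at 39/380 per day, so finishing takes 9/10 ÷ 39/380 = 114/13 days.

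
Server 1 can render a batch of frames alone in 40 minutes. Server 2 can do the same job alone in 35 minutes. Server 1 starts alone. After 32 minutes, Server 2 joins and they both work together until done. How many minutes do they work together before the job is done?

56/15 minutes

In the first 32 minutes Server 1 alone does 32/40 = 4/5 of the job, leaving 1/5.
Once everyone is working, combined rate: 1/40 + 1/35 = (7 + 8)/280 = 15/280 = 3/56 per minute.
Remaining 1/5 at 3/56 per minute takes 56/15 minutes.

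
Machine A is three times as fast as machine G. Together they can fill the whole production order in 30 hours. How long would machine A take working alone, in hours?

40 hours

Let machine G's rate be r; then machine A's rate is 3r, so together (3 + 1)r = 4r = 1/30.
Thus r = 1/120 per hour.
Machine G alone: 120 hours; machine A alone: 40 hours.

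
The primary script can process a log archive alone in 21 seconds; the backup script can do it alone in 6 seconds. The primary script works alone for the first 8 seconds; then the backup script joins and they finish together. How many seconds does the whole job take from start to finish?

In 8 seconds the primary script does 8/21 of the job, leaving 13/21.
The primary script and the backup script together work at 3/14 per second, so finishing takes 13/21 ÷ 3/14 = 26/9 seconds.
Total time = 8 + 26/9 = 98/9 seconds.

98/9 seconds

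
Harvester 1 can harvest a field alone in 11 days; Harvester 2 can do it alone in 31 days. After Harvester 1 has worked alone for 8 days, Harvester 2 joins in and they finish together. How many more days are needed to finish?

31/14 days

In 8 days Harvester 1 does 8/11 of the job, leaving 3/11.
Harvester 1 and Harvester 2 together work at 42/341 per day, so finishing takes 3/11 ÷ 42/341 = 31/14 days.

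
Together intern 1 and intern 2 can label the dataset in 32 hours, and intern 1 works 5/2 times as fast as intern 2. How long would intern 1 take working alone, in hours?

224/5 hours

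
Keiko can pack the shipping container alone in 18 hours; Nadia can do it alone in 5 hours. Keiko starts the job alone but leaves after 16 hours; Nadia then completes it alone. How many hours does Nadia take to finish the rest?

In 16 hours Keiko does 16/18 = 8/9 of the job, leaving 1/9.
Nadia works at 1/5 per hour, so finishing takes 1/9 ÷ 1/5 = 5/9 hours.

5/9 hours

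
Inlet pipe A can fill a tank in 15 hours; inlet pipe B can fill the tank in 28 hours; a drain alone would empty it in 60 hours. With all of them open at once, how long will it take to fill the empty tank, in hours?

Net rate = 1/15 + 1/28 − 1/60 = (28 + 15 − 7)/420 = 36/420 = 3/35 per hour.
Filling time = 1 ÷ (3/35) = 35/3 hours.

35/3 hours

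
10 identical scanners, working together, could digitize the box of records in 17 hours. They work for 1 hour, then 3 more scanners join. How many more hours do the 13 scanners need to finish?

160/13 hours

One scanner does 1/170 of the job per hour.
After 1 hour with 10 scanners, 1/17 is done (16/17 left).
With 13 scanners the rate is 13/170, so the rest takes 16/17 ÷ 13/170 = 160/13 hours.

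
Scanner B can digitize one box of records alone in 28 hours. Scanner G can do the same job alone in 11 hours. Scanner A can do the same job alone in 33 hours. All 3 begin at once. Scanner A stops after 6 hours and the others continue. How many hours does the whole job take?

In the first 6 hours the combined rate is 145/924, so 145/154 of the job is done, leaving 9/154.
After Scanner A leaves the rate is 39/308 per hour; the remaining 9/154 takes 6/13 hours.
Total = 6 + 6/13 = 84/13 hours.

84/13 hours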